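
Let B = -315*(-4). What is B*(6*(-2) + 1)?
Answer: -13860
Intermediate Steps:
B = 1260
B*(6*(-2) + 1) = 1260*(6*(-2) + 1) = 1260*(-12 + 1) = 1260*(-11) = -13860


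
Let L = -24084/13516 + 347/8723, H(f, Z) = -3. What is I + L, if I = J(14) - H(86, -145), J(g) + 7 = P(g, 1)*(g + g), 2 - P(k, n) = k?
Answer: -10072854450/29475017 ≈ -341.74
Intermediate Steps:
P(k, n) = 2 - k
L = -51348670/29475017 (L = -24084*1/13516 + 347*(1/8723) = -6021/3379 + 347/8723 = -51348670/29475017 ≈ -1.7421)
J(g) = -7 + 2*g*(2 - g) (J(g) = -7 + (2 - g)*(g + g) = -7 + (2 - g)*(2*g) = -7 + 2*g*(2 - g))
I = -340 (I = (-7 - 2*14*(-2 + 14)) - 1*(-3) = (-7 - 2*14*12) + 3 = (-7 - 336) + 3 = -343 + 3 = -340)
I + L = -340 - 51348670/29475017 = -10072854450/29475017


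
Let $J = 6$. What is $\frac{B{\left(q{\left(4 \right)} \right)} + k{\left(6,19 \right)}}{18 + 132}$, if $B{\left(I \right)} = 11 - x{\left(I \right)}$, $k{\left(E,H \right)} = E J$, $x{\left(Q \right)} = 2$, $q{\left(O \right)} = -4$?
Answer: $\frac{3}{10} \approx 0.3$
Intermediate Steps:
$k{\left(E,H \right)} = 6 E$ ($k{\left(E,H \right)} = E 6 = 6 E$)
$B{\left(I \right)} = 9$ ($B{\left(I \right)} = 11 - 2 = 9$)
$\frac{B{\left(q{\left(4 \right)} \right)} + k{\left(6,19 \right)}}{18 + 132} = \frac{9 + 6 \cdot 6}{18 + 132} = \frac{9 + 36}{150} = 45 \cdot \frac{1}{150} = \frac{3}{10}$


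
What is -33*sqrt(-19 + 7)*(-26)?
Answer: 1716*I*sqrt(3) ≈ 2972.2*I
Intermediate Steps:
-33*sqrt(-19 + 7)*(-26) = -66*I*sqrt(3)*(-26) = 1716*I*sqrt(3)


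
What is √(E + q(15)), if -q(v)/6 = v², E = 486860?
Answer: √485510 ≈ 696.79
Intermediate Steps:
q(v) = -6*v²
√(E + q(15)) = √(486860 - 6*15²) = √(486860 - 6*225) = √(486860 - 1350) = √485510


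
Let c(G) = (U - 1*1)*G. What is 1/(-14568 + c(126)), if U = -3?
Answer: -1/15072 ≈ -6.6348e-5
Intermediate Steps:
c(G) = -4*G (c(G) = (-3 - 1*1)*G = (-3 - 1)*G = -4*G)
1/(-14568 + c(126)) = 1/(-14568 - 4*126) = 1/(-14568 - 504) = 1/(-15072) = -1/15072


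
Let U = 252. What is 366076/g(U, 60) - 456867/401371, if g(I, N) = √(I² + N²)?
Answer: -456867/401371 + 91519*√466/1398 ≈ 1412.0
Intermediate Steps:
366076/g(U, 60) - 456867/401371 = 366076/(√(252² + 60²)) - 456867/401371 = 366076/(√(63504 + 3600)) - 456867*1/401371 = 366076/(√67104) - 456867/401371 = 366076/((12*√466)) - 456867/401371 = 366076*(√466/5592) - 456867/401371 = 91519*√466/1398 - 456867/401371 = -456867/401371 + 91519*√466/1398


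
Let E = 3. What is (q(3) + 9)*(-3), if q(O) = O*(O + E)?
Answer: -81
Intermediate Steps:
q(O) = O*(3 + O) (q(O) = O*(O + 3) = O*(3 + O))
(q(3) + 9)*(-3) = (3*(3 + 3) + 9)*(-3) = (3*6 + 9)*(-3) = (18 + 9)*(-3) = 27*(-3) = -81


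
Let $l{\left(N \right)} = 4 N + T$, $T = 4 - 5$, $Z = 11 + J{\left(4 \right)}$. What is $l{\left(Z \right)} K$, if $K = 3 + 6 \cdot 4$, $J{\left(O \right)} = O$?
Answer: $1593$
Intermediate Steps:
$Z = 15$ ($Z = 11 + 4 = 15$)
$K = 27$ ($K = 3 + 24 = 27$)
$T = -1$ ($T = 4 - 5 = -1$)
$l{\left(N \right)} = -1 + 4 N$ ($l{\left(N \right)} = 4 N - 1 = -1 + 4 N$)
$l{\left(Z \right)} K = \left(-1 + 4 \cdot 15\right) 27 = \left(-1 + 60\right) 27 = 59 \cdot 27 = 1593$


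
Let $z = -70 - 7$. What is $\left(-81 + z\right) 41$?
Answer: $-6478$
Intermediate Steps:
$z = -77$
$\left(-81 + z\right) 41 = \left(-81 - 77\right) 41 = \left(-158\right) 41 = -6478$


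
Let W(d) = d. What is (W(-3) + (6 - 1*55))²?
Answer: 2704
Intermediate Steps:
(W(-3) + (6 - 1*55))² = (-3 + (6 - 1*55))² = (-3 + (6 - 55))² = (-3 - 49)² = (-52)² = 2704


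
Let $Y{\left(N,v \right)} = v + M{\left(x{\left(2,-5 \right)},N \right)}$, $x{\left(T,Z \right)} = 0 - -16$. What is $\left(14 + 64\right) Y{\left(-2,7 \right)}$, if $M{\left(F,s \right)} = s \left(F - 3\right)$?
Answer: $-1482$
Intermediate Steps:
$x{\left(T,Z \right)} = 16$ ($x{\left(T,Z \right)} = 0 + 16 = 16$)
$M{\left(F,s \right)} = s \left(-3 + F\right)$
$Y{\left(N,v \right)} = v + 13 N$ ($Y{\left(N,v \right)} = v + N \left(-3 + 16\right) = v + N 13 = v + 13 N$)
$\left(14 + 64\right) Y{\left(-2,7 \right)} = \left(14 + 64\right) \left(7 + 13 \left(-2\right)\right) = 78 \left(7 - 26\right) = 78 \left(-19\right) = -1482$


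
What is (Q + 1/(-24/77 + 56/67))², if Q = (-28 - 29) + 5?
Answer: 18346431601/7311616 ≈ 2509.2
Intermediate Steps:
Q = -52 (Q = -57 + 5 = -52)
(Q + 1/(-24/77 + 56/67))² = (-52 + 1/(-24/77 + 56/67))² = (-52 + 1/(2704/5159))² = (-52 + 5159/2704)² = (-135449/2704)² = 18346431601/7311616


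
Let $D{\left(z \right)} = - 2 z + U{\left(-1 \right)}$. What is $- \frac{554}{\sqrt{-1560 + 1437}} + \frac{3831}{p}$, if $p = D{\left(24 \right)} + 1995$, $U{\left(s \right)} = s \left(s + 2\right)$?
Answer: $\frac{3831}{1946} + \frac{554 i \sqrt{123}}{123} \approx 1.9687 + 49.953 i$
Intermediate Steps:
$U{\left(s \right)} = s \left(2 + s\right)$
$D{\left(z \right)} = -1 - 2 z$ ($D{\left(z \right)} = - 2 z - \left(2 - 1\right) = - 2 z - 1 = -1 - 2 z$)
$p = 1946$ ($p = \left(-1 - 48\right) + 1995 = -49 + 1995 = 1946$)
$- \frac{554}{\sqrt{-1560 + 1437}} + \frac{3831}{p} = - \frac{554}{\sqrt{-1560 + 1437}} + \frac{3831}{1946} = - \frac{554}{\sqrt{-123}} + 3831 \cdot \frac{1}{1946} = - \frac{554}{i \sqrt{123}} + \frac{3831}{1946} = - 554 \left(- \frac{i \sqrt{123}}{123}\right) + \frac{3831}{1946} = \frac{554 i \sqrt{123}}{123} + \frac{3831}{1946} = \frac{3831}{1946} + \frac{554 i \sqrt{123}}{123}$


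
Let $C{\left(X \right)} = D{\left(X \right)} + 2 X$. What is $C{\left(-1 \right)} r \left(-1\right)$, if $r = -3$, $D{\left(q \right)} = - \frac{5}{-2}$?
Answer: $\frac{3}{2} \approx 1.5$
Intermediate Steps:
$D{\left(q \right)} = \frac{5}{2}$ ($D{\left(q \right)} = \left(-5\right) \left(- \frac{1}{2}\right) = \frac{5}{2}$)
$C{\left(X \right)} = \frac{5}{2} + 2 X$
$C{\left(-1 \right)} r \left(-1\right) = \left(\frac{5}{2} + 2 \left(-1\right)\right) \left(-3\right) \left(-1\right) = \left(\frac{5}{2} - 2\right) \left(-3\right) \left(-1\right) = \frac{1}{2} \left(-3\right) \left(-1\right) = \left(- \frac{3}{2}\right) \left(-1\right) = \frac{3}{2}$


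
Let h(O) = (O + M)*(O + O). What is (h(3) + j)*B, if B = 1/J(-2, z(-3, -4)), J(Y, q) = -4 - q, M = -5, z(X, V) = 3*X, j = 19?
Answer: 7/5 ≈ 1.4000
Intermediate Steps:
h(O) = 2*O*(-5 + O) (h(O) = (O - 5)*(O + O) = (-5 + O)*(2*O) = 2*O*(-5 + O))
B = ⅕ (B = 1/(-4 - 3*(-3)) = 1/(-4 - 1*(-9)) = 1/(-4 + 9) = 1/5 = ⅕ ≈ 0.20000)
(h(3) + j)*B = (2*3*(-5 + 3) + 19)*(⅕) = (2*3*(-2) + 19)*(⅕) = (-12 + 19)*(⅕) = 7*(⅕) = 7/5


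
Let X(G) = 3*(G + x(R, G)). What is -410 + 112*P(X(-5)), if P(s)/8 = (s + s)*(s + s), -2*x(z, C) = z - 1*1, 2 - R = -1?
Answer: 1160806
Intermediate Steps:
R = 3 (R = 2 - 1*(-1) = 2 + 1 = 3)
x(z, C) = ½ - z/2 (x(z, C) = -(z - 1*1)/2 = -(z - 1)/2 = -(-1 + z)/2 = ½ - z/2)
X(G) = -3 + 3*G (X(G) = 3*(G + (½ - ½*3)) = 3*(G + (½ - 3/2)) = 3*(G - 1) = 3*(-1 + G) = -3 + 3*G)
P(s) = 32*s² (P(s) = 8*((s + s)*(s + s)) = 8*((2*s)*(2*s)) = 8*(4*s²) = 32*s²)
-410 + 112*P(X(-5)) = -410 + 112*(32*(-3 + 3*(-5))²) = -410 + 112*(32*(-3 - 15)²) = -410 + 112*(32*(-18)²) = -410 + 112*(32*324) = -410 + 112*10368 = -410 + 1161216 = 1160806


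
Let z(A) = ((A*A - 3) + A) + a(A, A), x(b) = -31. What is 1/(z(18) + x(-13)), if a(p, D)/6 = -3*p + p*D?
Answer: 1/1928 ≈ 0.00051867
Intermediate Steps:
a(p, D) = -18*p + 6*D*p (a(p, D) = 6*(-3*p + p*D) = 6*(-3*p + D*p) = -18*p + 6*D*p)
z(A) = -3 + A + A**2 + 6*A*(-3 + A) (z(A) = ((A*A - 3) + A) + 6*A*(-3 + A) = ((A**2 - 3) + A) + 6*A*(-3 + A) = ((-3 + A**2) + A) + 6*A*(-3 + A) = (-3 + A + A**2) + 6*A*(-3 + A) = -3 + A + A**2 + 6*A*(-3 + A))
1/(z(18) + x(-13)) = 1/((-3 - 17*18 + 7*18**2) - 31) = 1/((-3 - 306 + 7*324) - 31) = 1/((-3 - 306 + 2268) - 31) = 1/(1959 - 31) = 1/1928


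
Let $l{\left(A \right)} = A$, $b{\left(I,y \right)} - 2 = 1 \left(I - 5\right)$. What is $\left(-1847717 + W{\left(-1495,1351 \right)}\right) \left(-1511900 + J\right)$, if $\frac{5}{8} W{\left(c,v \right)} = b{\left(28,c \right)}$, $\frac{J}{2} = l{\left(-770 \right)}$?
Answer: $2796348278880$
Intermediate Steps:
$b{\left(I,y \right)} = -3 + I$ ($b{\left(I,y \right)} = 2 + 1 \left(I - 5\right) = 2 + 1 \left(-5 + I\right) = 2 + \left(-5 + I\right) = -3 + I$)
$J = -1540$ ($J = 2 \left(-770\right) = -1540$)
$W{\left(c,v \right)} = 40$ ($W{\left(c,v \right)} = \frac{8 \left(-3 + 28\right)}{5} = \frac{8}{5} \cdot 25 = 40$)
$\left(-1847717 + W{\left(-1495,1351 \right)}\right) \left(-1511900 + J\right) = \left(-1847717 + 40\right) \left(-1511900 - 1540\right) = \left(-1847677\right) \left(-1513440\right) = 2796348278880$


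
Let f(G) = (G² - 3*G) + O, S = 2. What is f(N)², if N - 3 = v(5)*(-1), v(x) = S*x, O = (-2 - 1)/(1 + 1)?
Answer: 18769/4 ≈ 4692.3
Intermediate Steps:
O = -3/2 ≈ -1.5000
v(x) = 2*x
N = -7 (N = 3 + (2*5)*(-1) = 3 + 10*(-1) = 3 - 10 = -7)
f(G) = -3/2 + G² - 3*G (f(G) = (G² - 3*G) - 3/2 = -3/2 + G² - 3*G)
f(N)² = (-3/2 + (-7)² - 3*(-7))² = (-3/2 + 49 + 21)² = (137/2)² = 18769/4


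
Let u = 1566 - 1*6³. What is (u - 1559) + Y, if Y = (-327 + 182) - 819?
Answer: -1173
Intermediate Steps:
Y = -964 (Y = -145 - 819 = -964)
u = 1350 (u = 1566 - 1*216 = 1566 - 216 = 1350)
(u - 1559) + Y = (1350 - 1559) - 964 = -209 - 964 = -1173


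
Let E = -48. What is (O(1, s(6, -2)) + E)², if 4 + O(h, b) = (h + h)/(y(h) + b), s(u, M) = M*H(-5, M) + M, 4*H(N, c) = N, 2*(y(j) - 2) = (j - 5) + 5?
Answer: 23716/9 ≈ 2635.1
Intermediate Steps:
y(j) = 2 + j/2 (y(j) = 2 + ((j - 5) + 5)/2 = 2 + ((-5 + j) + 5)/2 = 2 + j/2)
H(N, c) = N/4
s(u, M) = -M/4 (s(u, M) = M*((¼)*(-5)) + M = M*(-5/4) + M = -5*M/4 + M = -M/4)
O(h, b) = -4 + 2*h/(2 + b + h/2) (O(h, b) = -4 + (h + h)/((2 + h/2) + b) = -4 + (2*h)/(2 + b + h/2) = -4 + 2*h/(2 + b + h/2))
(O(1, s(6, -2)) + E)² = (8*(-2 - (-1)*(-2)/4)/(4 + 1 + 2*(-¼*(-2))) - 48)² = (8*(-2 - 1*½)/(4 + 1 + 2*(½)) - 48)² = (8*(-2 - ½)/(4 + 1 + 1) - 48)² = (8*(-5/2)/6 - 48)² = (8*(⅙)*(-5/2) - 48)² = (-10/3 - 48)² = (-154/3)² = 23716/9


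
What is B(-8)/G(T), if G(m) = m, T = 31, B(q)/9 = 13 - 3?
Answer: 90/31 ≈ 2.9032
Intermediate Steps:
B(q) = 90 (B(q) = 9*(13 - 3) = 9*10 = 90)
B(-8)/G(T) = 90/31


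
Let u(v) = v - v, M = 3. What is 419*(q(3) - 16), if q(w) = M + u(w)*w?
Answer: -5447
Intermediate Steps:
u(v) = 0
q(w) = 3 (q(w) = 3 + 0*w = 3 + 0 = 3)
419*(q(3) - 16) = 419*(3 - 16) = 419*(-13) = -5447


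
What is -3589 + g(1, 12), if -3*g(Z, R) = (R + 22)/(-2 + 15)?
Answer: -140005/39 ≈ -3589.9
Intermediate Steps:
g(Z, R) = -22/39 - R/39 (g(Z, R) = -(R + 22)/(3*(-2 + 15)) = -(22 + R)/(3*13) = -(22/13 + R/13)/3 = -22/39 - R/39)
-3589 + g(1, 12) = -3589 + (-22/39 - 1/39*12) = -3589 + (-22/39 - 4/13) = -3589 - 34/39 = -140005/39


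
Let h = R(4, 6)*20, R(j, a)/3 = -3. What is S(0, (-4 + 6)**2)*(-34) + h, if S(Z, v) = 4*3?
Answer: -588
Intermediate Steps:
R(j, a) = -9 (R(j, a) = 3*(-3) = -9)
S(Z, v) = 12
h = -180 (h = -9*20 = -180)
S(0, (-4 + 6)**2)*(-34) + h = 12*(-34) - 180 = -408 - 180 = -588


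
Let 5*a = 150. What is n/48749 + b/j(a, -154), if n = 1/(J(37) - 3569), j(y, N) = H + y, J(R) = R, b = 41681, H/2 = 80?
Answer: 3588347883759/16357239460 ≈ 219.37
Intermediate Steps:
H = 160 (H = 2*80 = 160)
a = 30 (a = (⅕)*150 = 30)
j(y, N) = 160 + y
n = -1/3532 (n = 1/(37 - 3569) = 1/(-3532) = -1/3532 ≈ -0.00028313)
n/48749 + b/j(a, -154) = -1/3532/48749 + 41681/(160 + 30) = -1/3532*1/48749 + 41681/190 = -1/172181468 + 41681*(1/190) = -1/172181468 + 41681/190 = 3588347883759/16357239460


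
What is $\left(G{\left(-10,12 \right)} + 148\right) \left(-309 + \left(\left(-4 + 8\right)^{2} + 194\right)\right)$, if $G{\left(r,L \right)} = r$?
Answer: $-13662$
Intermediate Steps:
$\left(G{\left(-10,12 \right)} + 148\right) \left(-309 + \left(\left(-4 + 8\right)^{2} + 194\right)\right) = \left(-10 + 148\right) \left(-309 + \left(\left(-4 + 8\right)^{2} + 194\right)\right) = 138 \left(-309 + \left(4^{2} + 194\right)\right) = 138 \left(-309 + \left(16 + 194\right)\right) = 138 \left(-309 + 210\right) = 138 \left(-99\right) = -13662$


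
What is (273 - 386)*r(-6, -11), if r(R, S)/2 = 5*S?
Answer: 12430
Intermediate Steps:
r(R, S) = 10*S (r(R, S) = 2*(5*S) = 10*S)
(273 - 386)*r(-6, -11) = (273 - 386)*(10*(-11)) = -113*(-110) = 12430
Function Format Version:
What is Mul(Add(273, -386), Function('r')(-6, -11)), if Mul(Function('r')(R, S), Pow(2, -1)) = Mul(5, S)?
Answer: 12430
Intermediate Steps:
Function('r')(R, S) = Mul(10, S) (Function('r')(R, S) = Mul(2, Mul(5, S)) = Mul(10, S))
Mul(Add(273, -386), Function('r')(-6, -11)) = Mul(Add(273, -386), Mul(10, -11)) = Mul(-113, -110) = 12430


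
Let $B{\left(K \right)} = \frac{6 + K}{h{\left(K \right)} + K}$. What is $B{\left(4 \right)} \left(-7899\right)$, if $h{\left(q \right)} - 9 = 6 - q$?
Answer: $-5266$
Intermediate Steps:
$h{\left(q \right)} = 15 - q$ ($h{\left(q \right)} = 9 - \left(-6 + q\right) = 15 - q$)
$B{\left(K \right)} = \frac{2}{5} + \frac{K}{15}$ ($B{\left(K \right)} = \frac{6 + K}{\left(15 - K\right) + K} = \frac{6 + K}{15} = \left(6 + K\right) \frac{1}{15} = \frac{2}{5} + \frac{K}{15}$)
$B{\left(4 \right)} \left(-7899\right) = \left(\frac{2}{5} + \frac{1}{15} \cdot 4\right) \left(-7899\right) = \left(\frac{2}{5} + \frac{4}{15}\right) \left(-7899\right) = \frac{2}{3} \left(-7899\right) = -5266$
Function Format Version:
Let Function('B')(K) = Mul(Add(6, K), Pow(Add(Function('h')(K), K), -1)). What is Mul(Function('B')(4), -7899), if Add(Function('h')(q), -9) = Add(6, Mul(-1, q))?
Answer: -5266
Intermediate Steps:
Function('h')(q) = Add(15, Mul(-1, q)) (Function('h')(q) = Add(9, Add(6, Mul(-1, q))) = Add(15, Mul(-1, q)))
Function('B')(K) = Add(Rational(2, 5), Mul(Rational(1, 15), K)) (Function('B')(K) = Mul(Add(6, K), Pow(Add(Add(15, Mul(-1, K)), K), -1)) = Mul(Add(6, K), Pow(15, -1)) = Mul(Add(6, K), Rational(1, 15)) = Add(Rational(2, 5), Mul(Rational(1, 15), K)))
Mul(Function('B')(4), -7899) = Mul(Add(Rational(2, 5), Mul(Rational(1, 15), 4)), -7899) = Mul(Add(Rational(2, 5), Rational(4, 15)), -7899) = Mul(Rational(2, 3), -7899) = -5266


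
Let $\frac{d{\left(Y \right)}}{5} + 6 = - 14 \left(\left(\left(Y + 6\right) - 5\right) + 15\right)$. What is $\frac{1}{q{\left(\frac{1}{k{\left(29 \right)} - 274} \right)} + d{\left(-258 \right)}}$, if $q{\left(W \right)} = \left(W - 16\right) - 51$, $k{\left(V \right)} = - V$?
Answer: $\frac{303}{5103428} \approx 5.9372 \cdot 10^{-5}$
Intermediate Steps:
$q{\left(W \right)} = -67 + W$ ($q{\left(W \right)} = \left(-16 + W\right) - 51 = -67 + W$)
$d{\left(Y \right)} = -1150 - 70 Y$ ($d{\left(Y \right)} = -30 + 5 \left(- 14 \left(\left(\left(Y + 6\right) - 5\right) + 15\right)\right) = -30 + 5 \left(- 14 \left(\left(\left(6 + Y\right) - 5\right) + 15\right)\right) = -30 + 5 \left(- 14 \left(\left(1 + Y\right) + 15\right)\right) = -30 + 5 \left(- 14 \left(16 + Y\right)\right) = -30 + 5 \left(-224 - 14 Y\right) = -30 - \left(1120 + 70 Y\right) = -1150 - 70 Y$)
$\frac{1}{q{\left(\frac{1}{k{\left(29 \right)} - 274} \right)} + d{\left(-258 \right)}} = \frac{1}{\left(-67 + \frac{1}{\left(-1\right) 29 - 274}\right) - -16910} = \frac{1}{\left(-67 + \frac{1}{-29 - 274}\right) + \left(-1150 + 18060\right)} = \frac{1}{\left(-67 + \frac{1}{-303}\right) + 16910} = \frac{1}{\left(-67 - \frac{1}{303}\right) + 16910} = \frac{1}{- \frac{20302}{303} + 16910} = \frac{1}{\frac{5103428}{303}} = \frac{303}{5103428}$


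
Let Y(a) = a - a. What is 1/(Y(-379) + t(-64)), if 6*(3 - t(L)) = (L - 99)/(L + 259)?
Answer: 1170/3673 ≈ 0.31854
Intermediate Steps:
Y(a) = 0
t(L) = 3 - (-99 + L)/(6*(259 + L)) (t(L) = 3 - (L - 99)/(6*(L + 259)) = 3 - (-99 + L)/(6*(259 + L)))
1/(Y(-379) + t(-64)) = 1/(0 + (4761 + 17*(-64))/(6*(259 - 64))) = 1/(0 + (1/6)*(4761 - 1088)/195) = 1/(0 + (1/6)*(1/195)*3673) = 1/(0 + 3673/1170) = 1/(3673/1170) = 1170/3673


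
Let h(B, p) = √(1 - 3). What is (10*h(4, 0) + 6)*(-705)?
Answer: -4230 - 7050*I*√2 ≈ -4230.0 - 9970.2*I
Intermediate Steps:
h(B, p) = I*√2 (h(B, p) = √(-2) = I*√2)
(10*h(4, 0) + 6)*(-705) = (10*(I*√2) + 6)*(-705) = (10*I*√2 + 6)*(-705) = (6 + 10*I*√2)*(-705) = -4230 - 7050*I*√2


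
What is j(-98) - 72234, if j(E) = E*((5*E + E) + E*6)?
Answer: 43014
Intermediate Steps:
j(E) = 12*E² (j(E) = E*(6*E + 6*E) = E*(12*E) = 12*E²)
j(-98) - 72234 = 12*(-98)² - 72234 = 12*9604 - 72234 = 115248 - 72234 = 43014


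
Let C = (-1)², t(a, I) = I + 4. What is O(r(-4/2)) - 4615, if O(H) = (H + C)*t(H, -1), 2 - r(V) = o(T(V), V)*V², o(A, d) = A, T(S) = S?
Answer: -4582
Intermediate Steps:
r(V) = 2 - V³ (r(V) = 2 - V*V² = 2 - V³)
t(a, I) = 4 + I
C = 1
O(H) = 3 + 3*H (O(H) = (H + 1)*(4 - 1) = (1 + H)*3 = 3 + 3*H)
O(r(-4/2)) - 4615 = (3 + 3*(2 - (-4/2)³)) - 4615 = (3 + 3*(2 - (-4*½)³)) - 4615 = (3 + 3*(2 - 1*(-2)³)) - 4615 = (3 + 3*(2 - 1*(-8))) - 4615 = (3 + 3*(2 + 8)) - 4615 = (3 + 3*10) - 4615 = (3 + 30) - 4615 = 33 - 4615 = -4582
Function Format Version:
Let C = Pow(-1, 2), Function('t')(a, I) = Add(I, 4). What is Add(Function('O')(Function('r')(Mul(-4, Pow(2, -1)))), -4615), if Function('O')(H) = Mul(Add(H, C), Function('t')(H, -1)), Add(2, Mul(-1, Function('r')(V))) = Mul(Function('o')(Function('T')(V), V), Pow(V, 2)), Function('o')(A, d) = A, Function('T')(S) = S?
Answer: -4582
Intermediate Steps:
Function('r')(V) = Add(2, Mul(-1, Pow(V, 3))) (Function('r')(V) = Add(2, Mul(-1, Mul(V, Pow(V, 2)))) = Add(2, Mul(-1, Pow(V, 3))))
Function('t')(a, I) = Add(4, I)
C = 1
Function('O')(H) = Add(3, Mul(3, H)) (Function('O')(H) = Mul(Add(H, 1), Add(4, -1)) = Mul(Add(1, H), 3) = Add(3, Mul(3, H)))
Add(Function('O')(Function('r')(Mul(-4, Pow(2, -1)))), -4615) = Add(Add(3, Mul(3, Add(2, Mul(-1, Pow(Mul(-4, Pow(2, -1)), 3))))), -4615) = Add(Add(3, Mul(3, Add(2, Mul(-1, Pow(Mul(-4, Rational(1, 2)), 3))))), -4615) = Add(Add(3, Mul(3, Add(2, Mul(-1, Pow(-2, 3))))), -4615) = Add(Add(3, Mul(3, Add(2, Mul(-1, -8)))), -4615) = Add(Add(3, Mul(3, Add(2, 8))), -4615) = Add(Add(3, Mul(3, 10)), -4615) = Add(Add(3, 30), -4615) = Add(33, -4615) = -4582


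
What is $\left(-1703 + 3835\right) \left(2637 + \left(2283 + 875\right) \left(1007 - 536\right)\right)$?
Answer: $3176797260$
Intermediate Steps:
$\left(-1703 + 3835\right) \left(2637 + \left(2283 + 875\right) \left(1007 - 536\right)\right) = 2132 \left(2637 + 3158 \cdot 471\right) = 2132 \left(2637 + 1487418\right) = 2132 \cdot 1490055 = 3176797260$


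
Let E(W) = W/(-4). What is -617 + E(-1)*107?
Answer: -2361/4 ≈ -590.25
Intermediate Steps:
E(W) = -W/4 (E(W) = W*(-¼) = -W/4)
-617 + E(-1)*107 = -617 - ¼*(-1)*107 = -617 + (¼)*107 = -617 + 107/4 = -2361/4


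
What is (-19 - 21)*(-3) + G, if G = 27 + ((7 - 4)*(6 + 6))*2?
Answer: 219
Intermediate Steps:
G = 99 (G = 27 + (3*12)*2 = 27 + 36*2 = 27 + 72 = 99)
(-19 - 21)*(-3) + G = (-19 - 21)*(-3) + 99 = -40*(-3) + 99 = 120 + 99 = 219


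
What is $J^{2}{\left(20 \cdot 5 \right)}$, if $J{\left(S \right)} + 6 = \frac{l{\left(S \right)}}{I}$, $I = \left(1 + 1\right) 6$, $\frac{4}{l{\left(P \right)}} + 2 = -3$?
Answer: $\frac{8281}{225} \approx 36.804$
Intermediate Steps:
$l{\left(P \right)} = - \frac{4}{5}$ ($l{\left(P \right)} = \frac{4}{-2 - 3} = \frac{4}{-5} = 4 \left(- \frac{1}{5}\right) = - \frac{4}{5}$)
$I = 12$ ($I = 2 \cdot 6 = 12$)
$J{\left(S \right)} = - \frac{91}{15}$ ($J{\left(S \right)} = -6 - \frac{4}{5 \cdot 12} = -6 - \frac{1}{15} = - \frac{91}{15}$)
$J^{2}{\left(20 \cdot 5 \right)} = \left(- \frac{91}{15}\right)^{2} = \frac{8281}{225}$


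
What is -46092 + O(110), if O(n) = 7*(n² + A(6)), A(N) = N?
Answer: 38650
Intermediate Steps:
O(n) = 42 + 7*n² (O(n) = 7*(n² + 6) = 7*(6 + n²) = 42 + 7*n²)
-46092 + O(110) = -46092 + (42 + 7*110²) = -46092 + (42 + 7*12100) = -46092 + (42 + 84700) = -46092 + 84742 = 38650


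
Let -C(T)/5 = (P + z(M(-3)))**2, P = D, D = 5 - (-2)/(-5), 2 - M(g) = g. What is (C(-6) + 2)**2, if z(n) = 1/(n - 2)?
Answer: 29008996/2025 ≈ 14325.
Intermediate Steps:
M(g) = 2 - g
z(n) = 1/(-2 + n)
D = 23/5 (D = 5 - (-2)*(-1)/5 = 5 - 1*2/5 = 5 - 2/5 = 23/5 ≈ 4.6000)
P = 23/5 ≈ 4.6000
C(T) = -5476/45 (C(T) = -5*(23/5 + 1/(-2 + (2 - 1*(-3))))**2 = -5*(23/5 + 1/(-2 + (2 + 3)))**2 = -5*(23/5 + 1/(-2 + 5))**2 = -5*(23/5 + 1/3)**2 = -5*(74/15)**2 = -5*5476/225 = -5476/45)
(C(-6) + 2)**2 = (-5476/45 + 2)**2 = (-5386/45)**2 = 29008996/2025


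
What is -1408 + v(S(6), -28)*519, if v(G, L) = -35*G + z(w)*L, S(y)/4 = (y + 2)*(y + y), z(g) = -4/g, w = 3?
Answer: -6957392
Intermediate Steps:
S(y) = 8*y*(2 + y) (S(y) = 4*((y + 2)*(y + y)) = 4*((2 + y)*(2*y)) = 4*(2*y*(2 + y)) = 8*y*(2 + y))
v(G, L) = -35*G - 4*L/3 (v(G, L) = -35*G + (-4/3)*L = -35*G + (-4*1/3)*L = -35*G - 4*L/3)
-1408 + v(S(6), -28)*519 = -1408 + (-280*6*(2 + 6) - 4/3*(-28))*519 = -1408 + (-280*6*8 + 112/3)*519 = -1408 + (-35*384 + 112/3)*519 = -1408 + (-13440 + 112/3)*519 = -1408 - 40208/3*519 = -1408 - 6955984 = -6957392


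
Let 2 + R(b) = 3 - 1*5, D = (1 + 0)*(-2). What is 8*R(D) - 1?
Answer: -33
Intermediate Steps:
D = -2 (D = 1*(-2) = -2)
R(b) = -4 (R(b) = -2 + (3 - 1*5) = -2 + (3 - 5) = -2 - 2 = -4)
8*R(D) - 1 = 8*(-4) - 1 = -32 - 1 = -33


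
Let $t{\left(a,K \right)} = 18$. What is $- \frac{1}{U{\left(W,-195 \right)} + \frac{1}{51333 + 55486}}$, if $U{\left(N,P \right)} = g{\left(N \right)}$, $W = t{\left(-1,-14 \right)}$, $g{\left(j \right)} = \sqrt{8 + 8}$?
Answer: $- \frac{106819}{427277} \approx -0.25$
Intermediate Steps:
$g{\left(j \right)} = 4$ ($g{\left(j \right)} = \sqrt{16} = 4$)
$W = 18$
$U{\left(N,P \right)} = 4$
$- \frac{1}{U{\left(W,-195 \right)} + \frac{1}{51333 + 55486}} = - \frac{1}{4 + \frac{1}{51333 + 55486}} = - \frac{1}{4 + \frac{1}{106819}} = - \frac{1}{\frac{427277}{106819}} = \left(-1\right) \frac{106819}{427277} = - \frac{106819}{427277}$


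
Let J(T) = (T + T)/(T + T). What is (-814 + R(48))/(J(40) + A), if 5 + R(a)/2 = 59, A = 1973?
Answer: -353/987 ≈ -0.35765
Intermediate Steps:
R(a) = 108 (R(a) = -10 + 2*59 = -10 + 118 = 108)
J(T) = 1 (J(T) = (2*T)/((2*T)) = (2*T)*(1/(2*T)) = 1)
(-814 + R(48))/(J(40) + A) = (-814 + 108)/(1 + 1973) = -706/1974 = -706*1/1974 = -353/987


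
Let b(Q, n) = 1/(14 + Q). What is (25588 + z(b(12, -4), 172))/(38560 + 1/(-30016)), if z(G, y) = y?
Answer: 773212160/1157416959 ≈ 0.66805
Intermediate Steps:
(25588 + z(b(12, -4), 172))/(38560 + 1/(-30016)) = (25588 + 172)/(38560 + 1/(-30016)) = 25760/(38560 - 1/30016) = 25760/(1157416959/30016) = 25760*(30016/1157416959) = 773212160/1157416959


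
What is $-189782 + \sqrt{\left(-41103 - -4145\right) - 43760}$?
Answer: $-189782 + i \sqrt{80718} \approx -1.8978 \cdot 10^{5} + 284.11 i$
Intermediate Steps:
$-189782 + \sqrt{\left(-41103 - -4145\right) - 43760} = -189782 + \sqrt{\left(-41103 + 4145\right) - 43760} = -189782 + \sqrt{-36958 - 43760} = -189782 + \sqrt{-80718} = -189782 + i \sqrt{80718}$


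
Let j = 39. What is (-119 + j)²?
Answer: 6400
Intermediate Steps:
(-119 + j)² = (-119 + 39)² = (-80)² = 6400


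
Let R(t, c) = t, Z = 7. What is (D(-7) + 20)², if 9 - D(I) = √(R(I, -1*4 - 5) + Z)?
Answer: 841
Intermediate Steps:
D(I) = 9 - √(7 + I) (D(I) = 9 - √(I + 7) = 9 - √(7 + I))
(D(-7) + 20)² = ((9 - √(7 - 7)) + 20)² = ((9 - √0) + 20)² = ((9 - 1*0) + 20)² = ((9 + 0) + 20)² = (9 + 20)² = 29² = 841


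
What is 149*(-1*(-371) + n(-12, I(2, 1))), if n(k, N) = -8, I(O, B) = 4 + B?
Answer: 54087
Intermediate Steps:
149*(-1*(-371) + n(-12, I(2, 1))) = 149*(-1*(-371) - 8) = 149*(371 - 8) = 149*363 = 54087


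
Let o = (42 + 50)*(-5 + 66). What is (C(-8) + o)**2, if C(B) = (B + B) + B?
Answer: 31225744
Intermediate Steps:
C(B) = 3*B (C(B) = 2*B + B = 3*B)
o = 5612 (o = 92*61 = 5612)
(C(-8) + o)**2 = (3*(-8) + 5612)**2 = (-24 + 5612)**2 = 5588**2 = 31225744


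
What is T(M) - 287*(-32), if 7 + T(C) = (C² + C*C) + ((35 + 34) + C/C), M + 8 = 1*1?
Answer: 9345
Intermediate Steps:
M = -7 (M = -8 + 1*1 = -8 + 1 = -7)
T(C) = 63 + 2*C² (T(C) = -7 + ((C² + C*C) + ((35 + 34) + C/C)) = -7 + ((C² + C²) + (69 + 1)) = -7 + (2*C² + 70) = -7 + (70 + 2*C²) = 63 + 2*C²)
T(M) - 287*(-32) = (63 + 2*(-7)²) - 287*(-32) = (63 + 2*49) + 9184 = (63 + 98) + 9184 = 161 + 9184 = 9345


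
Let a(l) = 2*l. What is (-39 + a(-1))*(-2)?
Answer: 82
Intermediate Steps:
(-39 + a(-1))*(-2) = (-39 + 2*(-1))*(-2) = (-39 - 2)*(-2) = -41*(-2) = 82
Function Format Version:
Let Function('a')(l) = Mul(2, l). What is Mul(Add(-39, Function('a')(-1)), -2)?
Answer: 82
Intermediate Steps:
Mul(Add(-39, Function('a')(-1)), -2) = Mul(Add(-39, Mul(2, -1)), -2) = Mul(Add(-39, -2), -2) = Mul(-41, -2) = 82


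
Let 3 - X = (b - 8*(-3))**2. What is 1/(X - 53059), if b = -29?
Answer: -1/53081 ≈ -1.8839e-5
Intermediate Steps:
X = -22 (X = 3 - (-29 - 8*(-3))**2 = 3 - (-29 + 24)**2 = 3 - 1*(-5)**2 = 3 - 1*25 = 3 - 25 = -22)
1/(X - 53059) = 1/(-22 - 53059) = 1/(-53081) = -1/53081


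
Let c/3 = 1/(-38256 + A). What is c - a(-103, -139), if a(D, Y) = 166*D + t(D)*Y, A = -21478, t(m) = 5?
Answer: 1062847059/59734 ≈ 17793.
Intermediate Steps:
a(D, Y) = 5*Y + 166*D (a(D, Y) = 166*D + 5*Y = 5*Y + 166*D)
c = -3/59734 (c = 3/(-38256 - 21478) = 3/(-59734) = 3*(-1/59734) = -3/59734 ≈ -5.0223e-5)
c - a(-103, -139) = -3/59734 - (5*(-139) + 166*(-103)) = -3/59734 - (-695 - 17098) = -3/59734 - 1*(-17793) = -3/59734 + 17793 = 1062847059/59734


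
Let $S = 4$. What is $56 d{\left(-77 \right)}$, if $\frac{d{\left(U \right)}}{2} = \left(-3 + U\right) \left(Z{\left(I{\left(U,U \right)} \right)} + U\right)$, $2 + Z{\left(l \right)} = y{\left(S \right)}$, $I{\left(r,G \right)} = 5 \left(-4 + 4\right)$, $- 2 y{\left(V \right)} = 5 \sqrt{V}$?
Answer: $752640$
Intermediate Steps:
$y{\left(V \right)} = - \frac{5 \sqrt{V}}{2}$
$I{\left(r,G \right)} = 0$ ($I{\left(r,G \right)} = 5 \cdot 0 = 0$)
$Z{\left(l \right)} = -7$ ($Z{\left(l \right)} = -2 - \frac{5 \sqrt{4}}{2} = -2 - 5 = -7$)
$d{\left(U \right)} = 2 \left(-7 + U\right) \left(-3 + U\right)$ ($d{\left(U \right)} = 2 \left(-3 + U\right) \left(-7 + U\right) = 2 \left(-7 + U\right) \left(-3 + U\right)$)
$56 d{\left(-77 \right)} = 56 \left(42 - -1540 + 2 \left(-77\right)^{2}\right) = 56 \left(42 + 1540 + 2 \cdot 5929\right) = 56 \left(42 + 1540 + 11858\right) = 56 \cdot 13440 = 752640$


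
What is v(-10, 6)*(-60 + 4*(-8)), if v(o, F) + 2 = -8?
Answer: 920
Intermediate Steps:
v(o, F) = -10 (v(o, F) = -2 - 8 = -10)
v(-10, 6)*(-60 + 4*(-8)) = -10*(-60 + 4*(-8)) = -10*(-60 - 32) = -10*(-92) = 920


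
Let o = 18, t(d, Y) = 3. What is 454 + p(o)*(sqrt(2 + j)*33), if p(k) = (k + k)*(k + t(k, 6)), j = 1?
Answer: 454 + 24948*sqrt(3) ≈ 43665.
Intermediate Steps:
p(k) = 2*k*(3 + k) (p(k) = (k + k)*(k + 3) = (2*k)*(3 + k) = 2*k*(3 + k))
454 + p(o)*(sqrt(2 + j)*33) = 454 + (2*18*(3 + 18))*(sqrt(2 + 1)*33) = 454 + (2*18*21)*(sqrt(3)*33) = 454 + 756*(33*sqrt(3)) = 454 + 24948*sqrt(3)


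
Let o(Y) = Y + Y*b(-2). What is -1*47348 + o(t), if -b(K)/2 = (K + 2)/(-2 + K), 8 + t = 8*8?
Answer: -47292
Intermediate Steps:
t = 56 (t = -8 + 8*8 = -8 + 64 = 56)
b(K) = -2*(2 + K)/(-2 + K) (b(K) = -2*(K + 2)/(-2 + K) = -2*(2 + K)/(-2 + K))
o(Y) = Y (o(Y) = Y + Y*(2*(-2 - 1*(-2))/(-2 - 2)) = Y + Y*(2*(-2 + 2)/(-4)) = Y + Y*(2*(-¼)*0) = Y + Y*0 = Y + 0 = Y)
-1*47348 + o(t) = -1*47348 + 56 = -47348 + 56 = -47292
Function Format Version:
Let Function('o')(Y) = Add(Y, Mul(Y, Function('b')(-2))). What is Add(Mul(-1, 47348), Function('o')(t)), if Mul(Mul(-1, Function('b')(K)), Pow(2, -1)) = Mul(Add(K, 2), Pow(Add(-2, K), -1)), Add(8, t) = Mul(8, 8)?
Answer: -47292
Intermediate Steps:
t = 56 (t = Add(-8, Mul(8, 8)) = Add(-8, 64) = 56)
Function('b')(K) = Mul(-2, Pow(Add(-2, K), -1), Add(2, K)) (Function('b')(K) = Mul(-2, Mul(Add(K, 2), Pow(Add(-2, K), -1))) = Mul(-2, Mul(Add(2, K), Pow(Add(-2, K), -1))) = Mul(-2, Mul(Pow(Add(-2, K), -1), Add(2, K))) = Mul(-2, Pow(Add(-2, K), -1), Add(2, K)))
Function('o')(Y) = Y (Function('o')(Y) = Add(Y, Mul(Y, Mul(2, Pow(Add(-2, -2), -1), Add(-2, Mul(-1, -2))))) = Add(Y, Mul(Y, Mul(2, Pow(-4, -1), Add(-2, 2)))) = Add(Y, Mul(Y, Mul(2, Rational(-1, 4), 0))) = Add(Y, Mul(Y, 0)) = Add(Y, 0) = Y)
Add(Mul(-1, 47348), Function('o')(t)) = Add(Mul(-1, 47348), 56) = Add(-47348, 56) = -47292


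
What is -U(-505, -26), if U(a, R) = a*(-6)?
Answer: -3030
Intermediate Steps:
U(a, R) = -6*a
-U(-505, -26) = -(-6)*(-505) = -1*3030 = -3030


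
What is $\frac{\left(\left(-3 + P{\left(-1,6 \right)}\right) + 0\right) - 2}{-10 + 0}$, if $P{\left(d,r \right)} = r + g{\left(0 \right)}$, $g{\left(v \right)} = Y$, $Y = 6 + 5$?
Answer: $- \frac{6}{5} \approx -1.2$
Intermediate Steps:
$Y = 11$
$g{\left(v \right)} = 11$
$P{\left(d,r \right)} = 11 + r$ ($P{\left(d,r \right)} = r + 11 = 11 + r$)
$\frac{\left(\left(-3 + P{\left(-1,6 \right)}\right) + 0\right) - 2}{-10 + 0} = \frac{\left(\left(-3 + \left(11 + 6\right)\right) + 0\right) - 2}{-10 + 0} = \frac{\left(\left(-3 + 17\right) + 0\right) - 2}{-10} = - \frac{\left(14 + 0\right) - 2}{10} = - \frac{14 - 2}{10} = \left(- \frac{1}{10}\right) 12 = - \frac{6}{5}$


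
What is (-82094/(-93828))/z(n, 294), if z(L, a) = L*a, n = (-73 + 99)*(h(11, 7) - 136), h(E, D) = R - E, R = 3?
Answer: -41047/51639928704 ≈ -7.9487e-7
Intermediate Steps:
h(E, D) = 3 - E
n = -3744 (n = (-73 + 99)*((3 - 1*11) - 136) = 26*((3 - 11) - 136) = 26*(-8 - 136) = 26*(-144) = -3744)
(-82094/(-93828))/z(n, 294) = (-82094/(-93828))/((-3744*294)) = -82094*(-1/93828)/(-1100736) = (41047/46914)*(-1/1100736) = -41047/51639928704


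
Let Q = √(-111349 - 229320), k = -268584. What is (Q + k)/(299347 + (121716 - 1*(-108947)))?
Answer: -44764/88335 + I*√340669/530010 ≈ -0.50675 + 0.0011012*I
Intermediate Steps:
Q = I*√340669 (Q = √(-340669) = I*√340669 ≈ 583.67*I)
(Q + k)/(299347 + (121716 - 1*(-108947))) = (I*√340669 - 268584)/(299347 + (121716 - 1*(-108947))) = (-268584 + I*√340669)/(299347 + (121716 + 108947)) = (-268584 + I*√340669)/(299347 + 230663) = (-268584 + I*√340669)/530010 = (-268584 + I*√340669)*(1/530010) = -44764/88335 + I*√340669/530010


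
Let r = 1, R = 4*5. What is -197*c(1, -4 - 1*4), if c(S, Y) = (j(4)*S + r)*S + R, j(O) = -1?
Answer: -3940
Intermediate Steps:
R = 20
c(S, Y) = 20 + S*(1 - S) (c(S, Y) = (-S + 1)*S + 20 = (1 - S)*S + 20 = S*(1 - S) + 20 = 20 + S*(1 - S))
-197*c(1, -4 - 1*4) = -197*(20 + 1 - 1*1²) = -197*(20 + 1 - 1*1) = -197*(20 + 1 - 1) = -197*20 = -3940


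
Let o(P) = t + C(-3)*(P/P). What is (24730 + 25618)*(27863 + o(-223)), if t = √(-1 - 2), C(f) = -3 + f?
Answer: 1402544236 + 50348*I*√3 ≈ 1.4025e+9 + 87205.0*I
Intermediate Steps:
t = I*√3 (t = √(-3) = I*√3 ≈ 1.732*I)
o(P) = -6 + I*√3 (o(P) = I*√3 + (-3 - 3)*(P/P) = I*√3 - 6*1 = I*√3 - 6 = -6 + I*√3)
(24730 + 25618)*(27863 + o(-223)) = (24730 + 25618)*(27863 + (-6 + I*√3)) = 50348*(27857 + I*√3) = 1402544236 + 50348*I*√3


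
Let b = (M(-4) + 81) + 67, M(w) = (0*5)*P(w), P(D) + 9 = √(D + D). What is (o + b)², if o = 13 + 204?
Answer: 133225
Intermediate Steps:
o = 217
P(D) = -9 + √2*√D (P(D) = -9 + √(D + D) = -9 + √(2*D) = -9 + √2*√D)
M(w) = 0 (M(w) = (0*5)*(-9 + √2*√w) = 0*(-9 + √2*√w) = 0)
b = 148 (b = (0 + 81) + 67 = 81 + 67 = 148)
(o + b)² = (217 + 148)² = 365² = 133225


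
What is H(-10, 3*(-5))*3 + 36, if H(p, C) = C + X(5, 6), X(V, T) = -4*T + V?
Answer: -66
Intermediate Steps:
X(V, T) = V - 4*T
H(p, C) = -19 + C (H(p, C) = C + (5 - 4*6) = C + (5 - 24) = C - 19 = -19 + C)
H(-10, 3*(-5))*3 + 36 = (-19 + 3*(-5))*3 + 36 = (-19 - 15)*3 + 36 = -34*3 + 36 = -102 + 36 = -66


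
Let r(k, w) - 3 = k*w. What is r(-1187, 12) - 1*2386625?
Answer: -2400866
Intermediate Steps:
r(k, w) = 3 + k*w
r(-1187, 12) - 1*2386625 = (3 - 1187*12) - 1*2386625 = (3 - 14244) - 2386625 = -14241 - 2386625 = -2400866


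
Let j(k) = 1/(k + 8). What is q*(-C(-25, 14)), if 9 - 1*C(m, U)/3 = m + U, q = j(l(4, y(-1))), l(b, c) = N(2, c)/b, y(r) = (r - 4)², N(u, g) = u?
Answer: -120/17 ≈ -7.0588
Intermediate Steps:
y(r) = (-4 + r)²
l(b, c) = 2/b
j(k) = 1/(8 + k)
q = 2/17 (q = 1/(8 + 2/4) = 1/(8 + 2*(¼)) = 1/(8 + ½) = 1/(17/2) = 2/17 ≈ 0.11765)
C(m, U) = 27 - 3*U - 3*m (C(m, U) = 27 - 3*(m + U) = 27 - 3*(U + m) = 27 + (-3*U - 3*m) = 27 - 3*U - 3*m)
q*(-C(-25, 14)) = 2*(-(27 - 3*14 - 3*(-25)))/17 = 2*(-(27 - 42 + 75))/17 = 2*(-1*60)/17 = (2/17)*(-60) = -120/17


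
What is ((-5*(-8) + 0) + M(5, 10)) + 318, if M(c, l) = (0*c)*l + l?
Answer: 368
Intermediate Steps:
M(c, l) = l (M(c, l) = 0*l + l = 0 + l = l)
((-5*(-8) + 0) + M(5, 10)) + 318 = ((-5*(-8) + 0) + 10) + 318 = ((40 + 0) + 10) + 318 = (40 + 10) + 318 = 50 + 318 = 368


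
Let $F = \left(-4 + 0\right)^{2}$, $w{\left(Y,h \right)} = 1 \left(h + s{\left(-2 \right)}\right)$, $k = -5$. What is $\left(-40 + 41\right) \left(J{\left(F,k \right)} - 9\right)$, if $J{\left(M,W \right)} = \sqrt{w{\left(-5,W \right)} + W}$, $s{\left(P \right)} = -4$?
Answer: $-9 + i \sqrt{14} \approx -9.0 + 3.7417 i$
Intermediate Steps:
$w{\left(Y,h \right)} = -4 + h$ ($w{\left(Y,h \right)} = 1 \left(h - 4\right) = 1 \left(-4 + h\right) = -4 + h$)
$F = 16$ ($F = \left(-4\right)^{2} = 16$)
$J{\left(M,W \right)} = \sqrt{-4 + 2 W}$ ($J{\left(M,W \right)} = \sqrt{\left(-4 + W\right) + W} = \sqrt{-4 + 2 W}$)
$\left(-40 + 41\right) \left(J{\left(F,k \right)} - 9\right) = \left(-40 + 41\right) \left(\sqrt{-4 + 2 \left(-5\right)} - 9\right) = 1 \left(\sqrt{-4 - 10} - 9\right) = 1 \left(\sqrt{-14} - 9\right) = 1 \left(i \sqrt{14} - 9\right) = 1 \left(-9 + i \sqrt{14}\right) = -9 + i \sqrt{14}$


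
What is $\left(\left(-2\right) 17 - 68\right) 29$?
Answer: $-2958$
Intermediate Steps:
$\left(\left(-2\right) 17 - 68\right) 29 = \left(-34 - 68\right) 29 = \left(-102\right) 29 = -2958$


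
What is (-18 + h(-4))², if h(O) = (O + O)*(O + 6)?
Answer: 1156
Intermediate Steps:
h(O) = 2*O*(6 + O) (h(O) = (2*O)*(6 + O) = 2*O*(6 + O))
(-18 + h(-4))² = (-18 + 2*(-4)*(6 - 4))² = (-18 + 2*(-4)*2)² = (-18 - 16)² = (-34)² = 1156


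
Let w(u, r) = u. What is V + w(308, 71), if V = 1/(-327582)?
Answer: 100895255/327582 ≈ 308.00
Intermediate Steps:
V = -1/327582 ≈ -3.0527e-6
V + w(308, 71) = -1/327582 + 308 = 100895255/327582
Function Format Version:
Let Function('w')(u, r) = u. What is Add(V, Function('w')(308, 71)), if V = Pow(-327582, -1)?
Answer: Rational(100895255, 327582) ≈ 308.00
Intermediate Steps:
V = Rational(-1, 327582) ≈ -3.0527e-6
Add(V, Function('w')(308, 71)) = Add(Rational(-1, 327582), 308) = Rational(100895255, 327582)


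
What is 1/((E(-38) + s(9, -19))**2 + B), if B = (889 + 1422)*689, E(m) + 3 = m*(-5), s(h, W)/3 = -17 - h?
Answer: 1/1604160 ≈ 6.2338e-7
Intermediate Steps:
s(h, W) = -51 - 3*h (s(h, W) = 3*(-17 - h) = -51 - 3*h)
E(m) = -3 - 5*m (E(m) = -3 + m*(-5) = -3 - 5*m)
B = 1592279 (B = 2311*689 = 1592279)
1/((E(-38) + s(9, -19))**2 + B) = 1/(((-3 - 5*(-38)) + (-51 - 3*9))**2 + 1592279) = 1/(((-3 + 190) + (-51 - 27))**2 + 1592279) = 1/((187 - 78)**2 + 1592279) = 1/(109**2 + 1592279) = 1/(11881 + 1592279) = 1/1604160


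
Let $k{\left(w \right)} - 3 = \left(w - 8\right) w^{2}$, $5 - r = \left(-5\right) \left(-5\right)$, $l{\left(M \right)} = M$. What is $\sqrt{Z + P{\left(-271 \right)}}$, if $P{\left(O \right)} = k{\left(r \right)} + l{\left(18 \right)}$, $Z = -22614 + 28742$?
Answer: $i \sqrt{5051} \approx 71.07 i$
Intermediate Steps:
$r = -20$ ($r = 5 - \left(-5\right) \left(-5\right) = 5 - 25 = -20$)
$Z = 6128$
$k{\left(w \right)} = 3 + w^{2} \left(-8 + w\right)$ ($k{\left(w \right)} = 3 + \left(w - 8\right) w^{2} = 3 + \left(-8 + w\right) w^{2} = 3 + w^{2} \left(-8 + w\right)$)
$P{\left(O \right)} = -11179$ ($P{\left(O \right)} = \left(3 + \left(-20\right)^{3} - 8 \left(-20\right)^{2}\right) + 18 = \left(3 - 8000 - 3200\right) + 18 = -11197 + 18 = -11179$)
$\sqrt{Z + P{\left(-271 \right)}} = \sqrt{6128 - 11179} = \sqrt{-5051} = i \sqrt{5051}$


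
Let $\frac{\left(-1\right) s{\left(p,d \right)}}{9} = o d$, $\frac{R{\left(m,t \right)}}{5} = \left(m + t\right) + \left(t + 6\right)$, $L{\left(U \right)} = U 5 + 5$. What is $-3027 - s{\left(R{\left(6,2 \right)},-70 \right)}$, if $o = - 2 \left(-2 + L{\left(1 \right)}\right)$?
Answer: $7053$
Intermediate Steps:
$L{\left(U \right)} = 5 + 5 U$ ($L{\left(U \right)} = 5 U + 5 = 5 + 5 U$)
$o = -16$ ($o = - 2 \left(-2 + \left(5 + 5 \cdot 1\right)\right) = - 2 \left(-2 + \left(5 + 5\right)\right) = - 2 \left(-2 + 10\right) = \left(-2\right) 8 = -16$)
$R{\left(m,t \right)} = 30 + 5 m + 10 t$ ($R{\left(m,t \right)} = 5 \left(\left(m + t\right) + \left(t + 6\right)\right) = 5 \left(\left(m + t\right) + \left(6 + t\right)\right) = 5 \left(6 + m + 2 t\right) = 30 + 5 m + 10 t$)
$s{\left(p,d \right)} = 144 d$ ($s{\left(p,d \right)} = - 9 \left(- 16 d\right) = 144 d$)
$-3027 - s{\left(R{\left(6,2 \right)},-70 \right)} = -3027 - 144 \left(-70\right) = -3027 - -10080 = -3027 + 10080 = 7053$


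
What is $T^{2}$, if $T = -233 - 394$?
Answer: $393129$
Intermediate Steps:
$T = -627$ ($T = -233 - 394 = -627$)
$T^{2} = \left(-627\right)^{2} = 393129$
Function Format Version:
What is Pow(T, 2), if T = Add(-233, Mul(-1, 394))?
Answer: 393129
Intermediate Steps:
T = -627 (T = Add(-233, -394) = -627)
Pow(T, 2) = Pow(-627, 2) = 393129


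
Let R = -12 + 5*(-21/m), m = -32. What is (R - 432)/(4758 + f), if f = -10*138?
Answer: -4701/36032 ≈ -0.13047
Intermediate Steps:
f = -1380
R = -279/32 (R = -12 + 5*(-21/(-32)) = -12 + 5*(-21*(-1/32)) = -12 + 5*(21/32) = -12 + 105/32 = -279/32 ≈ -8.7188)
(R - 432)/(4758 + f) = (-279/32 - 432)/(4758 - 1380) = -14103/32/3378 = -14103/32*1/3378 = -4701/36032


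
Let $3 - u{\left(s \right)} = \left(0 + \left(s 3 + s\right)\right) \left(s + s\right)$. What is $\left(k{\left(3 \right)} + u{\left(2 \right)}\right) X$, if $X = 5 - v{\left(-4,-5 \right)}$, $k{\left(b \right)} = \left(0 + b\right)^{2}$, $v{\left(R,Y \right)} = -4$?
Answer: $-180$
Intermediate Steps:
$k{\left(b \right)} = b^{2}$
$u{\left(s \right)} = 3 - 8 s^{2}$ ($u{\left(s \right)} = 3 - \left(0 + \left(s 3 + s\right)\right) \left(s + s\right) = 3 - \left(0 + \left(3 s + s\right)\right) 2 s = 3 - \left(0 + 4 s\right) 2 s = 3 - 4 s 2 s = 3 - 8 s^{2}$)
$X = 9$ ($X = 5 - -4 = 5 + 4 = 9$)
$\left(k{\left(3 \right)} + u{\left(2 \right)}\right) X = \left(3^{2} + \left(3 - 8 \cdot 2^{2}\right)\right) 9 = \left(9 + \left(3 - 32\right)\right) 9 = \left(9 - 29\right) 9 = \left(-20\right) 9 = -180$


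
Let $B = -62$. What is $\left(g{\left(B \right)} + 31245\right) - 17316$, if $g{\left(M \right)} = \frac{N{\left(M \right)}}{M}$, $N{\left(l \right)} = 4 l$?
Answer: $13933$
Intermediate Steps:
$g{\left(M \right)} = 4$ ($g{\left(M \right)} = \frac{4 M}{M} = 4$)
$\left(g{\left(B \right)} + 31245\right) - 17316 = \left(4 + 31245\right) - 17316 = 31249 - 17316 = 13933$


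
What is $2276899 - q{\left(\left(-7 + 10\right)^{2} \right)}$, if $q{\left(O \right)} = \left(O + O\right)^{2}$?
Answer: $2276575$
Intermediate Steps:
$q{\left(O \right)} = 4 O^{2}$ ($q{\left(O \right)} = \left(2 O\right)^{2} = 4 O^{2}$)
$2276899 - q{\left(\left(-7 + 10\right)^{2} \right)} = 2276899 - 4 \left(\left(-7 + 10\right)^{2}\right)^{2} = 2276899 - 4 \left(3^{2}\right)^{2} = 2276899 - 4 \cdot 9^{2} = 2276899 - 4 \cdot 81 = 2276899 - 324 = 2276575$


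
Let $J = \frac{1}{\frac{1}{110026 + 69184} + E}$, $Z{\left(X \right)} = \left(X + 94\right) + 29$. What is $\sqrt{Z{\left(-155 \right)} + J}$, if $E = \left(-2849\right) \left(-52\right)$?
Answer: $\frac{i \sqrt{22556200802322262015942}}{26549603081} \approx 5.6569 i$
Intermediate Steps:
$E = 148148$
$Z{\left(X \right)} = 123 + X$ ($Z{\left(X \right)} = \left(94 + X\right) + 29 = 123 + X$)
$J = \frac{179210}{26549603081}$ ($J = \frac{1}{\frac{1}{110026 + 69184} + 148148} = \frac{1}{\frac{1}{179210} + 148148} = \frac{1}{\frac{26549603081}{179210}} = \frac{179210}{26549603081} \approx 6.75 \cdot 10^{-6}$)
$\sqrt{Z{\left(-155 \right)} + J} = \sqrt{\left(123 - 155\right) + \frac{179210}{26549603081}} = \sqrt{-32 + \frac{179210}{26549603081}} = \sqrt{- \frac{849587119382}{26549603081}} = \frac{i \sqrt{22556200802322262015942}}{26549603081}$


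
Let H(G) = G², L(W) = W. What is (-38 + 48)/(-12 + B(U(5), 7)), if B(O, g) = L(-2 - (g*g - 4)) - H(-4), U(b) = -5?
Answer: -2/15 ≈ -0.13333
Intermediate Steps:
B(O, g) = -14 - g² (B(O, g) = (-2 - (g*g - 4)) - 1*(-4)² = (-2 - (g² - 4)) - 1*16 = (-2 - (-4 + g²)) - 16 = (-2 + (4 - g²)) - 16 = (2 - g²) - 16 = -14 - g²)
(-38 + 48)/(-12 + B(U(5), 7)) = (-38 + 48)/(-12 + (-14 - 1*7²)) = 10/(-12 + (-14 - 1*49)) = 10/(-12 + (-14 - 49)) = 10/(-12 - 63) = 10/(-75) = -1/75*10 = -2/15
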